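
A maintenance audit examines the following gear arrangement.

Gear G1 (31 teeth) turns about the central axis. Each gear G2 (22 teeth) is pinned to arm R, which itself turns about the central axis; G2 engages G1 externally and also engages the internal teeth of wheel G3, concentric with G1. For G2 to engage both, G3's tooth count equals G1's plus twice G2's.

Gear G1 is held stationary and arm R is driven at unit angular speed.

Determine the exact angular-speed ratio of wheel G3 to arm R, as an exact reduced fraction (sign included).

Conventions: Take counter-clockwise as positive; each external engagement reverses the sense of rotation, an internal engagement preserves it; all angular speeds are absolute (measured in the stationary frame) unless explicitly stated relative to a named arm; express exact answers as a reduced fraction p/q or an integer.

106/75

topology: planetary set — G1 31T / G2 22T / G3 75T, arm = carrier (Willis)
ring teeth: 31 + 2·22 = 75
31(ω_sun−ω_arm) = −75(ω_ring−ω_arm),  ω_sun = 0, ω_arm = 1
ω_ring = 1 − (31/75)(0−1) = 106/75
ω_out/ω_in = 106/75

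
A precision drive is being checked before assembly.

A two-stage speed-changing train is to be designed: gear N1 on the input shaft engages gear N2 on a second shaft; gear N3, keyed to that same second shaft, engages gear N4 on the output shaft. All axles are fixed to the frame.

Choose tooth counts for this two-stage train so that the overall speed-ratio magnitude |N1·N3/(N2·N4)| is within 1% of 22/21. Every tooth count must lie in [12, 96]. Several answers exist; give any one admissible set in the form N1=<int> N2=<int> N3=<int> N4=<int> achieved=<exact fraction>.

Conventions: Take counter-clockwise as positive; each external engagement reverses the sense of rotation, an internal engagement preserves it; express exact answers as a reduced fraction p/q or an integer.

topology: fixed-axis compound train — 2 stages, target 22/21
target = 22/21 in lowest terms: an exact hit needs N1·N3 = k·22 and N2·N4 = k·21 for one integer k, every count in [12, 96]; additionally prefer no 1:1 stage (N1 ≠ N2, N3 ≠ N4)
k = 1…11: no 1:1-free in-range split of k·22 and k·21 into factor pairs; take k = 12
k = 12: N1·N3 = 264 = 12·22, N2·N4 = 252 = 21·12
achieved = 12·22/(21·12) = 22/21; |achieved − target| = 0 ≤ 11/1050 ✓

N1=12 N2=21 N3=22 N4=12 achieved=22/21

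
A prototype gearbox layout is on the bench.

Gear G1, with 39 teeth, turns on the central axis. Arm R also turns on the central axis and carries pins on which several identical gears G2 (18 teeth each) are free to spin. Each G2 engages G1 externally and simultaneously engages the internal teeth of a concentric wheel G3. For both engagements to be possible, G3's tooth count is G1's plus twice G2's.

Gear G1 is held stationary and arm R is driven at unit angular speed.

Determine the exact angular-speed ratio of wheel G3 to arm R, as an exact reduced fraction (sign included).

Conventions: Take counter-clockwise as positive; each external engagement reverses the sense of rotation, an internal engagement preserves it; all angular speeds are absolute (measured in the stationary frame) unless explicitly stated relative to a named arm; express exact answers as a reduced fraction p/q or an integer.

topology: planetary set — G1 39T / G2 18T / G3 75T, arm = carrier (Willis)
ring teeth: 39 + 2·18 = 75
39(ω_sun−ω_arm) = −75(ω_ring−ω_arm),  ω_sun = 0, ω_arm = 1
ω_ring = 1 − (39/75)(0−1) = 38/25
ω_out/ω_in = 38/25

38/25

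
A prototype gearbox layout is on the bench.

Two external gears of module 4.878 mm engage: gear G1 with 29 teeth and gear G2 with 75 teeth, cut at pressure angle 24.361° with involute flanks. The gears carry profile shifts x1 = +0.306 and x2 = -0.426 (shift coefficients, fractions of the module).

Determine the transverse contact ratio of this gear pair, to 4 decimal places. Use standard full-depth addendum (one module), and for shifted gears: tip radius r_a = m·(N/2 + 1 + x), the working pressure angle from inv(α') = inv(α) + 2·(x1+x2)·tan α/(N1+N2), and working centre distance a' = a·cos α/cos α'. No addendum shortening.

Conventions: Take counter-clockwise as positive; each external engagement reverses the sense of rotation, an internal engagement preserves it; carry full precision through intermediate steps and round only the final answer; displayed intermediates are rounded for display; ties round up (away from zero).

1.5157

topology: single-mesh involute geometry — m = 4.878, 29T/75T pair
base radii: r_b1 = 64.433440, r_b2 = 166.638207
tip radii: r_a1 = 77.101668, r_a2 = 185.724972
inv(α') = inv(24.361°) + 2·(+0.306-0.426)·tan α/(29+75) = 0.02657505  ⇒  α' = 24.06495°
a' = a·cos α / cos α' = 253.6560·cos 24.361°/cos 24.06495° = 253.067287
action lengths: √(r_a1²−r_b1²) = 42.343819, √(r_a2²−r_b2²) = 82.008982
base pitch p_b = π·m·cos α = 13.960250
CR = (42.343819 + 82.008982 − 253.067287·sin 24.06495°)/13.960250 = 1.515666
contact ratio ≈ 1.5157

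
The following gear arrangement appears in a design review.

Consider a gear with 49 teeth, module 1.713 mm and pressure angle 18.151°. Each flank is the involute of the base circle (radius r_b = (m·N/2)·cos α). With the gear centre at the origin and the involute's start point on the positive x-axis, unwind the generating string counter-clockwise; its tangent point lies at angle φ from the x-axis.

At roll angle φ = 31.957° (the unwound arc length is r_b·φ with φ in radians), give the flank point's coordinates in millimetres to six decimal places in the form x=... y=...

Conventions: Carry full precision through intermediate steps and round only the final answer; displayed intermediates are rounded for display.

class = single-mesh tooth geometry [base-circle involute, m = 1.713, 49T]
pitch radius r_p = m·N/2 = 1.713·49/2 = 41.968500
base radius r_b = r_p·cos α = 41.968500·cos 18.151° = 39.880098
roll angle φ = 31.957° = 0.55775487 rad
x = r_b·(cos φ + φ·sin φ) = 45.609095
y = r_b·(sin φ − φ·cos φ) = 2.235599

x=45.609095 y=2.235599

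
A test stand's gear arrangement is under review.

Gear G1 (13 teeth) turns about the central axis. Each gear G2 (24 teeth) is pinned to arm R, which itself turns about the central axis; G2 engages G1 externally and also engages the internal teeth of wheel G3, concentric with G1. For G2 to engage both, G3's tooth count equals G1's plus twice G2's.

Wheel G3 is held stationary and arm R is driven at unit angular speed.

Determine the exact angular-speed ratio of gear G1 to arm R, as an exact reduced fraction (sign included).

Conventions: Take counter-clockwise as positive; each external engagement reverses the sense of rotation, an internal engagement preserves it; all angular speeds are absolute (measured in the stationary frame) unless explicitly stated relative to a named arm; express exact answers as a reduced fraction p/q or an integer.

topology: planetary set — G1 13T / G2 24T / G3 61T, arm = carrier (Willis)
ring teeth: 13 + 2·24 = 61
13(ω_sun−ω_arm) = −61(ω_ring−ω_arm),  ω_ring = 0, ω_arm = 1
ω_sun = 1 − (61/13)(0−1) = 74/13
ω_out/ω_in = 74/13

74/13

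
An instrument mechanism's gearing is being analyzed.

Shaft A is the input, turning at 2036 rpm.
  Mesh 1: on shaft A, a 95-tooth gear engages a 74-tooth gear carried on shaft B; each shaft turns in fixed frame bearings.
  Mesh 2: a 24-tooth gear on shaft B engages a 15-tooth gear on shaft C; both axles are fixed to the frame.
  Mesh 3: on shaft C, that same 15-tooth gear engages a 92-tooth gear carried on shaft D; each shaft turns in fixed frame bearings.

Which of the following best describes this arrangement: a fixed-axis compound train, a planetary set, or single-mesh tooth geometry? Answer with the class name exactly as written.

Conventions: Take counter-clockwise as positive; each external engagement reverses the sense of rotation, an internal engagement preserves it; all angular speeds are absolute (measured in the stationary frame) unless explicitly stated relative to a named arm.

class = fixed-axis compound train [3 meshes; 3 ratios multiply, 3 sense flips]
classification: fixed-axis compound train

fixed-axis compound train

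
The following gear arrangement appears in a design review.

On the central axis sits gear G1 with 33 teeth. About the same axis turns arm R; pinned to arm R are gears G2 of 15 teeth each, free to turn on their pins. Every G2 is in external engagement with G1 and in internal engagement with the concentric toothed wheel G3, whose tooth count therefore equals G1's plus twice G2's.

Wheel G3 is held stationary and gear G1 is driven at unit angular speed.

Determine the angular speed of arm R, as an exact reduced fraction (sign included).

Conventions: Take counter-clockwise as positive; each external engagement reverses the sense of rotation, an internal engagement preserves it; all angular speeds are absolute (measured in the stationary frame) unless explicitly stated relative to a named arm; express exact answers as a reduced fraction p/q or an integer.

recognized (axles ride arm R): planetary set, 33/15/63 teeth
ring teeth: 33 + 2·15 = 63
33(ω_sun−ω_arm) = −63(ω_ring−ω_arm),  ω_ring = 0, ω_sun = 1
33(1−ω_arm) = −63(0−ω_arm)  ⇒  96·ω_arm = 33  ⇒  ω_arm = 11/32
exact speed ratio = 11/32

11/32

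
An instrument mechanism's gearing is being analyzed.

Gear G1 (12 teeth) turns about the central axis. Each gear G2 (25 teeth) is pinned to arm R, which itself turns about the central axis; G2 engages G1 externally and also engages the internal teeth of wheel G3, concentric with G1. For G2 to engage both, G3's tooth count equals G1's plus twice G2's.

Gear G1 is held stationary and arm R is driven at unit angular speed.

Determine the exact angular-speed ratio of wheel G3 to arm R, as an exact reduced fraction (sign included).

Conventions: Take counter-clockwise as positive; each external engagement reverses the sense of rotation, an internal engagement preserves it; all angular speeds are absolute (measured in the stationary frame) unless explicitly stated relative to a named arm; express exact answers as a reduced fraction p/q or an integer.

37/31

planetary set (12T centre, 25T on arm, 62T internal) — Willis relation
ring teeth: 12 + 2·25 = 62
12(ω_sun−ω_arm) = −62(ω_ring−ω_arm),  ω_sun = 0, ω_arm = 1
ω_ring = 1 − (12/62)(0−1) = 37/31
ω_out/ω_in = 37/31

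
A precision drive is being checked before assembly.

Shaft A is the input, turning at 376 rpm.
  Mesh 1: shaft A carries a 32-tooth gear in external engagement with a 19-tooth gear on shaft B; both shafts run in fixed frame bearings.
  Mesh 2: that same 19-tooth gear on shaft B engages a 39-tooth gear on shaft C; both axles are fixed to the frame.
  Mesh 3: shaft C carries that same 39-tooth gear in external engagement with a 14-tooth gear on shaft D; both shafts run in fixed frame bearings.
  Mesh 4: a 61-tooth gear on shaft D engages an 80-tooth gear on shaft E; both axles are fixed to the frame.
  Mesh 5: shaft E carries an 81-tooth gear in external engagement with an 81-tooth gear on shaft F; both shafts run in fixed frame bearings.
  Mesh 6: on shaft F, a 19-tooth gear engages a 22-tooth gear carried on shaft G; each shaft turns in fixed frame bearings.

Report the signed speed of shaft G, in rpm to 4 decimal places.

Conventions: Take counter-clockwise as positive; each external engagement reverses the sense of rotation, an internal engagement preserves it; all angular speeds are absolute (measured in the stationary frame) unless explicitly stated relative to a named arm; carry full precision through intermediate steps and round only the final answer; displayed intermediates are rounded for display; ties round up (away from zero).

topology: fixed-axis compound train — 6 meshes, A→G
mesh 1 [32T→19T]: ω = 376.0000×32/19 = 633.2632 rpm, sense flips to −
mesh 2 [19T→39T]: ω = 633.2632×19/39 = 308.5128 rpm, sense flips to +
mesh 3 [39T→14T]: ω = 308.5128×39/14 = 859.4286 rpm, sense flips to −
mesh 4 [61T→80T]: ω = 859.4286×61/80 = 655.3143 rpm, sense flips to +
mesh 5 [81T→81T]: ω = 655.3143×81/81 = 655.3143 rpm, sense flips to −
mesh 6 [19T→22T]: ω = 655.3143×19/22 = 565.9532 rpm, sense flips to +
signed output speed = +565.9532 rpm

+565.9532 rpm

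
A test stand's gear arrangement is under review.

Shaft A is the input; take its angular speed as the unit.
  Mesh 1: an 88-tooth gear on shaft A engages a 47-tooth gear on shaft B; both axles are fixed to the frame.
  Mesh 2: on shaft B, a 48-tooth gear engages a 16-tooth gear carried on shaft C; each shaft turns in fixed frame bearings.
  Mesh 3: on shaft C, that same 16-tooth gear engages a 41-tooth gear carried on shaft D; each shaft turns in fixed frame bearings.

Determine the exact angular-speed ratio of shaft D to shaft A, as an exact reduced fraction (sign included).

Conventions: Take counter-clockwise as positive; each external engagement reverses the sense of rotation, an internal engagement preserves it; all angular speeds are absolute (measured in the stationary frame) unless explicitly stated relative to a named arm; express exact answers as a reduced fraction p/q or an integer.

class = fixed-axis compound train [3 meshes; 3 ratios multiply, 3 sense flips]
mesh 1 [88T→47T]: running ratio 88/47, sense −
mesh 2 [48T→16T]: running ratio 264/47, sense +
mesh 3 [16T→41T]: running ratio 4224/1927, sense −
ω_out/ω_in = -4224/1927

-4224/1927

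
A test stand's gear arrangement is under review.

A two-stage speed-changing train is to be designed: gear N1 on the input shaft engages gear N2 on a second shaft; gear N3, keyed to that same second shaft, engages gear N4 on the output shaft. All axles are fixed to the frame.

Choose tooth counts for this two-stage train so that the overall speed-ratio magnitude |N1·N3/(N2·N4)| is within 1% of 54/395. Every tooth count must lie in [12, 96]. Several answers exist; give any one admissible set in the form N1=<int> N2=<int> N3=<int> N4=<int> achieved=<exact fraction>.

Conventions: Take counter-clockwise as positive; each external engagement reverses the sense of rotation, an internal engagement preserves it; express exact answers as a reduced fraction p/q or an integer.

N1=12 N2=20 N3=18 N4=79 achieved=54/395

class = fixed-axis compound train [2-stage, 54/395 wanted]
target = 54/395 in lowest terms: an exact hit needs N1·N3 = k·54 and N2·N4 = k·395 for one integer k, every count in [12, 96]; additionally prefer no 1:1 stage (N1 ≠ N2, N3 ≠ N4)
k = 1…3: no 1:1-free in-range split of k·54 and k·395 into factor pairs; take k = 4
k = 4: N1·N3 = 216 = 12·18, N2·N4 = 1580 = 20·79
achieved = 12·18/(20·79) = 54/395; |achieved − target| = 0 ≤ 27/19750 ✓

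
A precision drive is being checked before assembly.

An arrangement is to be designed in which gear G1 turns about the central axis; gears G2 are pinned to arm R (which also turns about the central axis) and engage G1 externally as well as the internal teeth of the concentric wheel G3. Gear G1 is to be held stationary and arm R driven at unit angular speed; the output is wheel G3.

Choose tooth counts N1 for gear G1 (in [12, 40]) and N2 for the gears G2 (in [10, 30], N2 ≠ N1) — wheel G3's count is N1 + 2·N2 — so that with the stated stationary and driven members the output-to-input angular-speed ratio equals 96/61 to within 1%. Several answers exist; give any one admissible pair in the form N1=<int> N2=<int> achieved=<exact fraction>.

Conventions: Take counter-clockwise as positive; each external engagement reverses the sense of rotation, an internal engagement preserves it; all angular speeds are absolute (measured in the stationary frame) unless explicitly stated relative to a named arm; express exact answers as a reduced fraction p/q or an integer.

planetary set to be sized for 96/61 (Willis relation)
Willis with ω_sun = 0: ω_ring/ω_arm = (N1+N3)/N3; set equal to 96/61  ⇒  N3/N1 = 1/(96/61 − 1) = 61/35
N3 = N1 + 2·N2  ⇒  N2/N1 = (N3/N1 − 1)/2 = (61/35 − 1)/2 = 13/35
smallest multiple with N1 ≥ 12 and N2 ≥ 10: k = 1  ⇒  N1 = 1·35 = 35, N2 = 1·13 = 13 (N1 ≤ 40, N2 ≤ 30, N2 ≠ N1 ✓), N3 = 35 + 2·13 = 61
check: (N1+N3)/N3 with N1 = 35, N3 = 61 gives 96/61; |achieved − target| = 0 ≤ 24/1525 ✓

N1=35 N2=13 achieved=96/61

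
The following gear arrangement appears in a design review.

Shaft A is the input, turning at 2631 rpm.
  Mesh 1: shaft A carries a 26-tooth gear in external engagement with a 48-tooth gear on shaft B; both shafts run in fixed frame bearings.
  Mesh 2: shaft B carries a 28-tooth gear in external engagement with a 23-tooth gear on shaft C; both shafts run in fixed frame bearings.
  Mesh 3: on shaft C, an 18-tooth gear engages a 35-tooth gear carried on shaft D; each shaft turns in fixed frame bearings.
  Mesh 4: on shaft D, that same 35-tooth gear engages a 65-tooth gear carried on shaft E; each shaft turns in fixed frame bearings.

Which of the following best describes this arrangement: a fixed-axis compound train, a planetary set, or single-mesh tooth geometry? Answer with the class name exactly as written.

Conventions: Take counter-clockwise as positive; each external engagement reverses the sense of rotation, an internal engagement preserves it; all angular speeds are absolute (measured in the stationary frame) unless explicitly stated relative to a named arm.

recognized (5 fixed axles, 4 meshes): fixed-axis compound train
classification: fixed-axis compound train

fixed-axis compound train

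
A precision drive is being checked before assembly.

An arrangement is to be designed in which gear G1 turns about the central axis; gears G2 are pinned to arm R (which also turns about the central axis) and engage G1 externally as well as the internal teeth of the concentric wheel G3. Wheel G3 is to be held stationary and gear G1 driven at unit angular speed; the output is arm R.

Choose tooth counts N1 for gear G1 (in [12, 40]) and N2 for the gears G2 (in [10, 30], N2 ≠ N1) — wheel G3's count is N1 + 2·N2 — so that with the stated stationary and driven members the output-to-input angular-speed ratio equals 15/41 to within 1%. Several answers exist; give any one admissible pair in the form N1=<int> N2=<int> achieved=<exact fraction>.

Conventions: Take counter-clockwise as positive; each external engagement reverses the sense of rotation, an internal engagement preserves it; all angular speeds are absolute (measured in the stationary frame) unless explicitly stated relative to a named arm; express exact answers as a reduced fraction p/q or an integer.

topology: planetary set — design target 15/41, arm = carrier (Willis)
Willis with ω_ring = 0: ω_arm/ω_sun = N1/(N1+N3); set equal to 15/41  ⇒  N3/N1 = 1/(15/41) − 1 = 26/15
N3 = N1 + 2·N2  ⇒  N2/N1 = (N3/N1 − 1)/2 = (26/15 − 1)/2 = 11/30
smallest multiple with N1 ≥ 12 and N2 ≥ 10: k = 1  ⇒  N1 = 1·30 = 30, N2 = 1·11 = 11 (N1 ≤ 40, N2 ≤ 30, N2 ≠ N1 ✓), N3 = 30 + 2·11 = 52
check: N1/(N1+N3) with N1 = 30, N3 = 52 gives 15/41; |achieved − target| = 0 ≤ 3/820 ✓

N1=30 N2=11 achieved=15/41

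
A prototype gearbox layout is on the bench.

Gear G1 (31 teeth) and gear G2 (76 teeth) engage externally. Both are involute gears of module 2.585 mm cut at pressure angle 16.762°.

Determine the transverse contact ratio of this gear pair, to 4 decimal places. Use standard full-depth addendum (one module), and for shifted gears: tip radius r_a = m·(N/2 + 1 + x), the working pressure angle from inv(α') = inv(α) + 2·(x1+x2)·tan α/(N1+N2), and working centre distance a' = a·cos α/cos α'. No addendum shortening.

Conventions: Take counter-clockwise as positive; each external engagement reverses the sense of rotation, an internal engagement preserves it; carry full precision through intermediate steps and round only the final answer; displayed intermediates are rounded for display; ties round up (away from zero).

1.9347

topology: single-mesh involute geometry — m = 2.585, 31T/76T pair
base radii: r_b1 = 38.365071, r_b2 = 94.056304
tip radii: r_a1 = 42.652500, r_a2 = 100.815000
no profile shift: α' = α, a' = a
action lengths: √(r_a1²−r_b1²) = 18.637518, √(r_a2²−r_b2²) = 36.291541
base pitch p_b = π·m·cos α = 7.775963
CR = (18.637518 + 36.291541 − 138.297500·sin 16.76200°)/7.775963 = 1.934744
contact ratio ≈ 1.9347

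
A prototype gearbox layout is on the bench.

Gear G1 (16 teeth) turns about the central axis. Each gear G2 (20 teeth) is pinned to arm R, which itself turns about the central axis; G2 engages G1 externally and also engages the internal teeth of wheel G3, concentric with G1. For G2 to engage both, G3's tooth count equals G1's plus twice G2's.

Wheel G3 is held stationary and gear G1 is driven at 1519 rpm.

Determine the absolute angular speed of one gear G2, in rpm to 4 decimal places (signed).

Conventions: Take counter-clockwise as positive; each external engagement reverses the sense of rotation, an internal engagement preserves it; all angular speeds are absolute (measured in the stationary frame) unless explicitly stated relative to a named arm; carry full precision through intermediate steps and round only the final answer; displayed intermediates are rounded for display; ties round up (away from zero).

recognized (axles ride arm R): planetary set, 16/20/56 teeth
normalise by the input: solve with ω_sun = 1, then scale by 1519 rpm
ring teeth: 16 + 2·20 = 56
16(ω_sun−ω_arm) = −56(ω_ring−ω_arm),  ω_ring = 0, ω_sun = 1
16(1−ω_arm) = −56(0−ω_arm)  ⇒  72·ω_arm = 16  ⇒  ω_arm = 2/9
sun–planet mesh: 16·(1−2/9) = −20·(ω_p−ω_arm)  ⇒  ω_p−ω_arm = -28/45
ω_p = 2/9 − 28/45 = -2/5
scale: ω_p = -2/5 × 1519 rpm = -607.6000 rpm

-607.6000 rpm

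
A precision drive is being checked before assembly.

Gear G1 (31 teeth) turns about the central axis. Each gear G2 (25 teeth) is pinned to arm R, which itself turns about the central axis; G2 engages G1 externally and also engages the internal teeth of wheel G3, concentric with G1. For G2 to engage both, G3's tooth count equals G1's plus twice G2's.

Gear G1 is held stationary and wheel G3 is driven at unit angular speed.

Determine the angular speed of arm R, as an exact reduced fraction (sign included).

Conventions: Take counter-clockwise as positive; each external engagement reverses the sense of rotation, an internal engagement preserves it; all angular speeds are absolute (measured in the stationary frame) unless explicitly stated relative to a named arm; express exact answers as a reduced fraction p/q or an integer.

81/112

topology: planetary set — G1 31T / G2 25T / G3 81T, arm = carrier (Willis)
ring teeth: 31 + 2·25 = 81
31(ω_sun−ω_arm) = −81(ω_ring−ω_arm),  ω_sun = 0, ω_ring = 1
31(0−ω_arm) = −81(1−ω_arm)  ⇒  112·ω_arm = 81  ⇒  ω_arm = 81/112
exact speed ratio = 81/112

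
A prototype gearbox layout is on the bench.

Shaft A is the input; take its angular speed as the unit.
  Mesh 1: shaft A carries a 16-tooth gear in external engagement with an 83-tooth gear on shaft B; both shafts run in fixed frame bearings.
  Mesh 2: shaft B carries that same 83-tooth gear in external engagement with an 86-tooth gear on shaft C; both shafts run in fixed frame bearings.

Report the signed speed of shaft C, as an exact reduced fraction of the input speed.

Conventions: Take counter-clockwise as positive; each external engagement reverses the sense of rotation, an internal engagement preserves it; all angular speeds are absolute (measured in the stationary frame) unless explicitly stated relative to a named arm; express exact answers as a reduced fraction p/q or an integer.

2-mesh fixed-axis compound train (all bearings frame-fixed)
mesh 1 [16T→83T]: |ω|/ω_in = 1×16/83 = 16/83, sense flips to −
mesh 2 [83T→86T]: |ω|/ω_in = (16/83)×83/86 = 8/43, sense flips to +
signed output speed (× input speed) = 8/43

8/43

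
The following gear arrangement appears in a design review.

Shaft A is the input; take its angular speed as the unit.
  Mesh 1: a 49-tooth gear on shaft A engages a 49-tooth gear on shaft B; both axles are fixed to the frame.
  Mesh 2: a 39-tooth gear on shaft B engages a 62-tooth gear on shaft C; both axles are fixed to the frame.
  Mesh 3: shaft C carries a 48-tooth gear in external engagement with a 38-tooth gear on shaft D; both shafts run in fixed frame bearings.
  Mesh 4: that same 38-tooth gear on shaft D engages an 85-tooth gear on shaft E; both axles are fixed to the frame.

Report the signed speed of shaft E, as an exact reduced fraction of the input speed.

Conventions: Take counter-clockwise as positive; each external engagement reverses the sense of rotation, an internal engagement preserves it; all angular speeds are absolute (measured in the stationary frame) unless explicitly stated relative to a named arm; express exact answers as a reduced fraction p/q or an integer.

936/2635

4-mesh fixed-axis compound train (all bearings frame-fixed)
mesh 1 [49T→49T]: |ω|/ω_in = 1×49/49 = 1, sense flips to −
mesh 2 [39T→62T]: |ω|/ω_in = 1×39/62 = 39/62, sense flips to +
mesh 3 [48T→38T]: |ω|/ω_in = (39/62)×48/38 = 468/589, sense flips to −
mesh 4 [38T→85T]: |ω|/ω_in = (468/589)×38/85 = 936/2635, sense flips to +
signed output speed (× input speed) = 936/2635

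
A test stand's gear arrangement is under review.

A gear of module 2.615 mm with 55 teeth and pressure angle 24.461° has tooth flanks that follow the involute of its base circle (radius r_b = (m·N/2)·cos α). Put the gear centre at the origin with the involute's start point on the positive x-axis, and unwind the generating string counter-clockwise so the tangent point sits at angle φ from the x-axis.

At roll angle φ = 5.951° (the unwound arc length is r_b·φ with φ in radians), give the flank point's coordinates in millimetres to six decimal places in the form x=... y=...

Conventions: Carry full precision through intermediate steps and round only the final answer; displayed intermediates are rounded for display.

recognized (one wheel, involute flank): single-mesh tooth geometry, m = 2.615, N = 55
pitch radius r_p = m·N/2 = 2.615·55/2 = 71.912500
base radius r_b = r_p·cos α = 71.912500·cos 24.461° = 65.457874
roll angle φ = 5.951° = 0.10386454 rad
x = r_b·(cos φ + φ·sin φ) = 65.809997
y = r_b·(sin φ − φ·cos φ) = 0.024422

x=65.809997 y=0.024422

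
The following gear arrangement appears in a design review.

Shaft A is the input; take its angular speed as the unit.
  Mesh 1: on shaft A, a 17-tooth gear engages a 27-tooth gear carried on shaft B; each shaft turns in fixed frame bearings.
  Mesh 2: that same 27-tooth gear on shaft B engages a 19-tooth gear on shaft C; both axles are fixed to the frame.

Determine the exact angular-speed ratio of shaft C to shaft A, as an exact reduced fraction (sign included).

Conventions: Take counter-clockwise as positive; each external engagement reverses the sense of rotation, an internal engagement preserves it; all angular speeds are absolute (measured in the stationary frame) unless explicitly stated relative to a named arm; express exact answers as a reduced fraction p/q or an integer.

17/19

class = fixed-axis compound train [2 meshes; 2 ratios multiply, 2 sense flips]
mesh 1 [17T→27T]: running ratio 17/27, sense −
mesh 2 [27T→19T]: running ratio 17/19, sense +
ω_out/ω_in = 17/19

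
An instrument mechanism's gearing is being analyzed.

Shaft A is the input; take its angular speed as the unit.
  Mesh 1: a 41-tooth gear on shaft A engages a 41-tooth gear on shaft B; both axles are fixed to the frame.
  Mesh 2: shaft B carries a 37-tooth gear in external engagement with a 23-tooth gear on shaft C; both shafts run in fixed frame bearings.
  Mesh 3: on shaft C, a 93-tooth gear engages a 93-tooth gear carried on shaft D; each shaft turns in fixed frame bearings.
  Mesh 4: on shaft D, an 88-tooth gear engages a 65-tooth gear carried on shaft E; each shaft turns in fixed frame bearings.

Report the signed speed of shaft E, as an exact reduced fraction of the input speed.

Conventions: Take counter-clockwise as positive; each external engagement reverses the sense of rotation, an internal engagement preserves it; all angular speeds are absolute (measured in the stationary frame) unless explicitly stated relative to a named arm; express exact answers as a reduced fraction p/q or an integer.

3256/1495

4-mesh fixed-axis compound train (all bearings frame-fixed)
mesh 1 [41T→41T]: |ω|/ω_in = 1×41/41 = 1, sense flips to −
mesh 2 [37T→23T]: |ω|/ω_in = 1×37/23 = 37/23, sense flips to +
mesh 3 [93T→93T]: |ω|/ω_in = (37/23)×93/93 = 37/23, sense flips to −
mesh 4 [88T→65T]: |ω|/ω_in = (37/23)×88/65 = 3256/1495, sense flips to +
signed output speed (× input speed) = 3256/1495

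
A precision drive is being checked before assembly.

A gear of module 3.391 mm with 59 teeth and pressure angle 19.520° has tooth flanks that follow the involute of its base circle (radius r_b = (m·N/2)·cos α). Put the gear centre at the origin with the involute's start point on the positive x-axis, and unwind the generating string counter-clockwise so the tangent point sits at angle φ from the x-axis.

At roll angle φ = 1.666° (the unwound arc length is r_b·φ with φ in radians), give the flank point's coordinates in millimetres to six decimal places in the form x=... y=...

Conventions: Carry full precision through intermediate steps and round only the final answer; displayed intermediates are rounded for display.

topology: single-mesh involute geometry — m = 3.391, N = 59
pitch radius r_p = m·N/2 = 3.391·59/2 = 100.034500
base radius r_b = r_p·cos α = 100.034500·cos 19.520° = 94.285008
roll angle φ = 1.666° = 0.02907719 rad
x = r_b·(cos φ + φ·sin φ) = 94.324858
y = r_b·(sin φ − φ·cos φ) = 0.000773

x=94.324858 y=0.000773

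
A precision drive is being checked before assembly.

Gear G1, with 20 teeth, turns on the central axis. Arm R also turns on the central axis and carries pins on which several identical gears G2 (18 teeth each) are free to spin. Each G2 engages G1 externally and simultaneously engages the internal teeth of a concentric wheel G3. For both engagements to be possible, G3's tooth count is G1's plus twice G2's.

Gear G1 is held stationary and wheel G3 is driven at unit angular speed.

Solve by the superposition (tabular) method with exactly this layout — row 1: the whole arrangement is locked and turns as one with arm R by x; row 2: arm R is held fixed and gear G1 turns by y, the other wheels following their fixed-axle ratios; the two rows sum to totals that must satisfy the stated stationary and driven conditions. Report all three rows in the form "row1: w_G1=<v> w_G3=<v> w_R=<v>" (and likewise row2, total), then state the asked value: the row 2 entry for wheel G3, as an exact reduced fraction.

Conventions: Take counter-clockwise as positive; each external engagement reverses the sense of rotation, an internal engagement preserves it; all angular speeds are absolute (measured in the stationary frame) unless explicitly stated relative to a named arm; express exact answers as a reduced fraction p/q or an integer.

row1: w_G1=14/19 w_G3=14/19 w_R=14/19
row2: w_G1=-14/19 w_G3=5/19 w_R=0
total: w_G1=0 w_G3=1 w_R=14/19
asked value: 5/19

recognized (axles ride arm R): planetary set, 20/18/56 teeth
superposition row 1 [locked train]: every member turns x
row 2 (arm held, sun turns y): ω_ring = −(20/56)·y, ω_arm = 0
boundary: total ω_sun = x + y = 0 and total ω_ring = x − (20/56)·y = 1  ⇒  y = -14/19, x = 14/19
row 2 ring = −(20/56)·(-14/19) = 5/19
totals (row 1 + row 2): sun 14/19 + (-14/19) = 0, ring 14/19 + 5/19 = 1, arm 14/19 + 0 = 14/19
asked cell (row2, ring) = 5/19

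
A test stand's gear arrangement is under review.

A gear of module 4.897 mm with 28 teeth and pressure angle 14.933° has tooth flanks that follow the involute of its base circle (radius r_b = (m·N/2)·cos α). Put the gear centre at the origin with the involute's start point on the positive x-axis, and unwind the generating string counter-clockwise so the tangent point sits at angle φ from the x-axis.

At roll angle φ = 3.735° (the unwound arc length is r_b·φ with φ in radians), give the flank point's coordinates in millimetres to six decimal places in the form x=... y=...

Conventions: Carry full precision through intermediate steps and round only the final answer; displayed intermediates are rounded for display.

x=66.383246 y=0.006114

class = single-mesh tooth geometry [base-circle involute, m = 4.897, 28T]
pitch radius r_p = m·N/2 = 4.897·28/2 = 68.558000
base radius r_b = r_p·cos α = 68.558000·cos 14.933° = 66.242647
roll angle φ = 3.735° = 0.06518805 rad
x = r_b·(cos φ + φ·sin φ) = 66.383246
y = r_b·(sin φ − φ·cos φ) = 0.006114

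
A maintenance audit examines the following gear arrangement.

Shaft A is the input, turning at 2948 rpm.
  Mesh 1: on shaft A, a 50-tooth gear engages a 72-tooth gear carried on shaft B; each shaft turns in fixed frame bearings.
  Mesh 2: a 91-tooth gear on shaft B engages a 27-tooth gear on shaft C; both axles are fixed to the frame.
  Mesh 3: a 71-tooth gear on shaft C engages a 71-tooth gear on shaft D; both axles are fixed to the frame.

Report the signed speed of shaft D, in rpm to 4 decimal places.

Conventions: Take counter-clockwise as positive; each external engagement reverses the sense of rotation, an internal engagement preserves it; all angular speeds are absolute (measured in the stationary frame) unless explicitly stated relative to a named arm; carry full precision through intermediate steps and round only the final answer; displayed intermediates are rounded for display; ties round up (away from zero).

-6899.8971 rpm

topology: fixed-axis compound train — 3 meshes, A→D
mesh 1 [50T→72T]: ω = 2948.0000×50/72 = 2047.2222 rpm, sense flips to −
mesh 2 [91T→27T]: ω = 2047.2222×91/27 = 6899.8971 rpm, sense flips to +
mesh 3 [71T→71T]: ω = 6899.8971×71/71 = 6899.8971 rpm, sense flips to −
signed output speed = -6899.8971 rpm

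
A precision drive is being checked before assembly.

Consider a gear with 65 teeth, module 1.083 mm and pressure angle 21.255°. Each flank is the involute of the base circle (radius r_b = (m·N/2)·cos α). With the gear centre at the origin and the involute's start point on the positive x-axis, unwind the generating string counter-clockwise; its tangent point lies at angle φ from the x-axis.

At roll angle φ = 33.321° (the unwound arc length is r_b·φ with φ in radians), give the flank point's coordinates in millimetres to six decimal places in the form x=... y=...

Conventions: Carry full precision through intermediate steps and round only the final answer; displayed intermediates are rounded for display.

class = single-mesh tooth geometry [base-circle involute, m = 1.083, 65T]
pitch radius r_p = m·N/2 = 1.083·65/2 = 35.197500
base radius r_b = r_p·cos α = 35.197500·cos 21.255° = 32.803234
roll angle φ = 33.321° = 0.58156116 rad
x = r_b·(cos φ + φ·sin φ) = 37.890181
y = r_b·(sin φ − φ·cos φ) = 2.078842

x=37.890181 y=2.078842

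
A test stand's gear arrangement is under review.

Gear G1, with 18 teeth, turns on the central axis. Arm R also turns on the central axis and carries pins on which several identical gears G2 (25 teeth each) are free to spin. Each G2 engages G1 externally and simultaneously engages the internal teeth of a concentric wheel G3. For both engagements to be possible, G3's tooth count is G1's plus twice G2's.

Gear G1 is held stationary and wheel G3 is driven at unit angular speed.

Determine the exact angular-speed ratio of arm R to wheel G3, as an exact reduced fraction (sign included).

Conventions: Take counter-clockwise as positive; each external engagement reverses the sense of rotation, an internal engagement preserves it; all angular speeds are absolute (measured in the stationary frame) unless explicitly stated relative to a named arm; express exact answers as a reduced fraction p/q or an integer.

topology: planetary set — G1 18T / G2 25T / G3 68T, arm = carrier (Willis)
ring teeth: 18 + 2·25 = 68
18(ω_sun−ω_arm) = −68(ω_ring−ω_arm),  ω_sun = 0, ω_ring = 1
18(0−ω_arm) = −68(1−ω_arm)  ⇒  86·ω_arm = 68  ⇒  ω_arm = 34/43
ω_out/ω_in = 34/43

34/43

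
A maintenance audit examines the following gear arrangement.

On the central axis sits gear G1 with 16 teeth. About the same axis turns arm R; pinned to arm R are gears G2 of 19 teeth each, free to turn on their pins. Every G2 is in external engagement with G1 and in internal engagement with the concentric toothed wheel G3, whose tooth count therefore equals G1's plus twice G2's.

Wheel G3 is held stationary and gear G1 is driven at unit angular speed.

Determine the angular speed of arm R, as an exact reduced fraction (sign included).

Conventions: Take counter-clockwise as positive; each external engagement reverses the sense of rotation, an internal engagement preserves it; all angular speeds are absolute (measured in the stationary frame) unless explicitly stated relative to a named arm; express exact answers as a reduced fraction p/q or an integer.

recognized (axles ride arm R): planetary set, 16/19/54 teeth
ring teeth: 16 + 2·19 = 54
16(ω_sun−ω_arm) = −54(ω_ring−ω_arm),  ω_ring = 0, ω_sun = 1
16(1−ω_arm) = −54(0−ω_arm)  ⇒  70·ω_arm = 16  ⇒  ω_arm = 8/35
exact speed ratio = 8/35

8/35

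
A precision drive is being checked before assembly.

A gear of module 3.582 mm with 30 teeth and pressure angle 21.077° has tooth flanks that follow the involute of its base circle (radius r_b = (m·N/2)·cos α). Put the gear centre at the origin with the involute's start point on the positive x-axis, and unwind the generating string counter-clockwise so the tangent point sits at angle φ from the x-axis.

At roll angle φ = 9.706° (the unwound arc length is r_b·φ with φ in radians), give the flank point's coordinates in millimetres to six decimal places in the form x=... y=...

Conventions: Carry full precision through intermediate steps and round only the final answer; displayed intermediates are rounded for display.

x=50.849567 y=0.081008

class = single-mesh tooth geometry [base-circle involute, m = 3.582, 30T]
pitch radius r_p = m·N/2 = 3.582·30/2 = 53.730000
base radius r_b = r_p·cos α = 53.730000·cos 21.077° = 50.135354
roll angle φ = 9.706° = 0.16940166 rad
x = r_b·(cos φ + φ·sin φ) = 50.849567
y = r_b·(sin φ − φ·cos φ) = 0.081008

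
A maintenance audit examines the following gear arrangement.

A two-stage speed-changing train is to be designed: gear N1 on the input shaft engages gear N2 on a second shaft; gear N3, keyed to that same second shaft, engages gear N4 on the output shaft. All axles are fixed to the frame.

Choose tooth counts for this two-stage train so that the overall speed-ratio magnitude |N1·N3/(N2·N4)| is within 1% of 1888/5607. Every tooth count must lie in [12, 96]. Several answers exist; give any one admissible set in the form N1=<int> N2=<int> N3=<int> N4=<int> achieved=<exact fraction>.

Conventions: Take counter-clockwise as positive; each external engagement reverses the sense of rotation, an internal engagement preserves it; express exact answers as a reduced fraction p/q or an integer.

design class (target 1888/5607): fixed-axis compound train
target = 1888/5607 in lowest terms: an exact hit needs N1·N3 = k·1888 and N2·N4 = k·5607 for one integer k, every count in [12, 96]; additionally prefer no 1:1 stage (N1 ≠ N2, N3 ≠ N4)
k = 1: N1·N3 = 1888 = 32·59, N2·N4 = 5607 = 63·89
achieved = 32·59/(63·89) = 1888/5607; |achieved − target| = 0 ≤ 472/140175 ✓

N1=32 N2=63 N3=59 N4=89 achieved=1888/5607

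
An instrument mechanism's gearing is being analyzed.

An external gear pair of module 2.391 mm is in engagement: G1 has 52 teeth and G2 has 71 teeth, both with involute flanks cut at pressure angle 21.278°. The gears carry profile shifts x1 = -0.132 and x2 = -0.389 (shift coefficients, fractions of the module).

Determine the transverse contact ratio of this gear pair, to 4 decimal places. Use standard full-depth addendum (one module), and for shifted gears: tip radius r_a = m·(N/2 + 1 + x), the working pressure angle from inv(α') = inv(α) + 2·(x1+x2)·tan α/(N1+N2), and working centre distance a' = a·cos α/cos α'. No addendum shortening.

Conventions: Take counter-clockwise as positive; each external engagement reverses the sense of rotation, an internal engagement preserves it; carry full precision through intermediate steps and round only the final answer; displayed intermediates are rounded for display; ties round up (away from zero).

recognized (one external pair, fixed centres): single-mesh tooth geometry, m = 2.391, N1 = 52, N2 = 71
base radii: r_b1 = 57.928183, r_b2 = 79.094250
tip radii: r_a1 = 64.241388, r_a2 = 86.341401
inv(α') = inv(21.278°) + 2·(-0.132-0.389)·tan α/(52+71) = 0.01477111  ⇒  α' = 19.94218°
a' = a·cos α / cos α' = 147.0465·cos 21.278°/cos 19.94218° = 145.762759
action lengths: √(r_a1²−r_b1²) = 27.771955, √(r_a2²−r_b2²) = 34.625671
base pitch p_b = π·m·cos α = 6.999491
CR = (27.771955 + 34.625671 − 145.762759·sin 19.94218°)/6.999491 = 1.811859
contact ratio ≈ 1.8119

1.8119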